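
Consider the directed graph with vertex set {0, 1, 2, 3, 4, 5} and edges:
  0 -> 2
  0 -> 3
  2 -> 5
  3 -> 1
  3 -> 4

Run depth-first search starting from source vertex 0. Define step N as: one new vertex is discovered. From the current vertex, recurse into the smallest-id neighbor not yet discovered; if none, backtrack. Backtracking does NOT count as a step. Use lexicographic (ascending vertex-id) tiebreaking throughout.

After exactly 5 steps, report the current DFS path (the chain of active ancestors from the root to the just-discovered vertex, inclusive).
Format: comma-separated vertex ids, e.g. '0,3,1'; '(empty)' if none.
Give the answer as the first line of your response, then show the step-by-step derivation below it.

0,3,1

step 1: discover 0; path=0; order=0
step 2: discover 2; path=0>2; order=0,2
step 3: discover 5; path=0>2>5; order=0,2,5
step 4: discover 3; path=0>3; order=0,2,5,3
step 5: discover 1; path=0>3>1; order=0,2,5,3,1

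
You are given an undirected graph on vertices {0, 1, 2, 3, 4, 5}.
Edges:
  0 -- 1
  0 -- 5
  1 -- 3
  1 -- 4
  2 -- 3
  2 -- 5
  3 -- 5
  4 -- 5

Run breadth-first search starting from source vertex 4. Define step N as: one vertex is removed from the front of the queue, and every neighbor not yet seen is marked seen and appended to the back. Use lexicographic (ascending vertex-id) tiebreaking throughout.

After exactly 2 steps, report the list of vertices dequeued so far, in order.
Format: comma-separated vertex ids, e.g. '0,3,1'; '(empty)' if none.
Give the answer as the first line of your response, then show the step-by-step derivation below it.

4,1

step 1: dequeue 4; queue=[1,5]; order=4
step 2: dequeue 1; queue=[5,0,3]; order=4,1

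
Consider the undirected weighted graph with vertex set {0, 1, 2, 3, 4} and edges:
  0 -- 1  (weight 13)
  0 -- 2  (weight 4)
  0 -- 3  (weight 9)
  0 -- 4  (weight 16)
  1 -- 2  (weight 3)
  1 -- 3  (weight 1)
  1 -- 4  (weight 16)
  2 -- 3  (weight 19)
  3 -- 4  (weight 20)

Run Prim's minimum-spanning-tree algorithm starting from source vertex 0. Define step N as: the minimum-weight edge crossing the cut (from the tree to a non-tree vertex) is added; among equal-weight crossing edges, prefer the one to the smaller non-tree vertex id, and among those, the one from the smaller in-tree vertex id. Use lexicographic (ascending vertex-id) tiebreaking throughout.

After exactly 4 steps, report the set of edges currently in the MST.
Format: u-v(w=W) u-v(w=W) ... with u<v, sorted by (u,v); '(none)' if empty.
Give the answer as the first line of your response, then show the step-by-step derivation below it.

0-2(w=4) 0-4(w=16) 1-2(w=3) 1-3(w=1)

step 1: add edge 0-2 (w=4); MST = {0-2(w=4)}
step 2: add edge 1-2 (w=3); MST = {0-2(w=4) 1-2(w=3)}
step 3: add edge 1-3 (w=1); MST = {0-2(w=4) 1-2(w=3) 1-3(w=1)}
step 4: add edge 0-4 (w=16); MST = {0-2(w=4) 0-4(w=16) 1-2(w=3) 1-3(w=1)}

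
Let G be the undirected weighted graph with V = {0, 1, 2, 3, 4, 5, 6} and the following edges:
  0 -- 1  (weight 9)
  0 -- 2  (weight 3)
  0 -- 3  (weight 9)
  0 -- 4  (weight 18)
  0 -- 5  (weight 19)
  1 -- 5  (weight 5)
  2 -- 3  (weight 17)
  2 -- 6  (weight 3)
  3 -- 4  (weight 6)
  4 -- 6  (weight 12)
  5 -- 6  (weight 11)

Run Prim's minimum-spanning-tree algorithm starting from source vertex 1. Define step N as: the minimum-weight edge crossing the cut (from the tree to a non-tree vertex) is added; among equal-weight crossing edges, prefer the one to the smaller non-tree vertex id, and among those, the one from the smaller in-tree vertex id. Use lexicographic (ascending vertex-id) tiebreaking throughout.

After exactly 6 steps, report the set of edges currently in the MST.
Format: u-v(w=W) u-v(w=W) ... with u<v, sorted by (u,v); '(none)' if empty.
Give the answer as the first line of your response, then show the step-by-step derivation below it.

0-1(w=9) 0-2(w=3) 0-3(w=9) 1-5(w=5) 2-6(w=3) 3-4(w=6)

step 1: add edge 1-5 (w=5); MST = {1-5(w=5)}
step 2: add edge 0-1 (w=9); MST = {0-1(w=9) 1-5(w=5)}
step 3: add edge 0-2 (w=3); MST = {0-1(w=9) 0-2(w=3) 1-5(w=5)}
step 4: add edge 2-6 (w=3); MST = {0-1(w=9) 0-2(w=3) 1-5(w=5) 2-6(w=3)}
step 5: add edge 0-3 (w=9); MST = {0-1(w=9) 0-2(w=3) 0-3(w=9) 1-5(w=5) 2-6(w=3)}
step 6: add edge 3-4 (w=6); MST = {0-1(w=9) 0-2(w=3) 0-3(w=9) 1-5(w=5) 2-6(w=3) 3-4(w=6)}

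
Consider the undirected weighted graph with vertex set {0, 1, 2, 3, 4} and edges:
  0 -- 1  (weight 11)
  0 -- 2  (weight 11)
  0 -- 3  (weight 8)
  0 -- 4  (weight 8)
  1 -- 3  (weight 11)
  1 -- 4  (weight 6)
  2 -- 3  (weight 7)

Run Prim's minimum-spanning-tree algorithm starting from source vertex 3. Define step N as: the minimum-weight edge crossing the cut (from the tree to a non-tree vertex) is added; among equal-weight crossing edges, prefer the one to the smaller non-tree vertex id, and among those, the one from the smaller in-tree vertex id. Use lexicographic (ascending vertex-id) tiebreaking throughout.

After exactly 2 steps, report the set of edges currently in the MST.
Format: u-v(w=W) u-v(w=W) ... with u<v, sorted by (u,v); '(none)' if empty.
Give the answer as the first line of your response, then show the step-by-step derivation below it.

0-3(w=8) 2-3(w=7)

step 1: add edge 2-3 (w=7); MST = {2-3(w=7)}
step 2: add edge 0-3 (w=8); MST = {0-3(w=8) 2-3(w=7)}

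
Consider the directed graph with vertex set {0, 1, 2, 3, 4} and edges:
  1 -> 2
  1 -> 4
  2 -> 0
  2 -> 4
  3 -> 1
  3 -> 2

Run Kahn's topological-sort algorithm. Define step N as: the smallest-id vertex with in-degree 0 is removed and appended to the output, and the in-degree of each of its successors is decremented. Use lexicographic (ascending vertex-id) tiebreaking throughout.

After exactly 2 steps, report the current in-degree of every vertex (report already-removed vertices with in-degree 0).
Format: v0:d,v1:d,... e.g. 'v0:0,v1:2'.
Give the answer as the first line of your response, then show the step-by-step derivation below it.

v0:1,v1:0,v2:0,v3:0,v4:1

step 1: output 3; order=[3]; indeg=(1,0,1,0,2)
step 2: output 1; order=[3,1]; indeg=(1,0,0,0,1)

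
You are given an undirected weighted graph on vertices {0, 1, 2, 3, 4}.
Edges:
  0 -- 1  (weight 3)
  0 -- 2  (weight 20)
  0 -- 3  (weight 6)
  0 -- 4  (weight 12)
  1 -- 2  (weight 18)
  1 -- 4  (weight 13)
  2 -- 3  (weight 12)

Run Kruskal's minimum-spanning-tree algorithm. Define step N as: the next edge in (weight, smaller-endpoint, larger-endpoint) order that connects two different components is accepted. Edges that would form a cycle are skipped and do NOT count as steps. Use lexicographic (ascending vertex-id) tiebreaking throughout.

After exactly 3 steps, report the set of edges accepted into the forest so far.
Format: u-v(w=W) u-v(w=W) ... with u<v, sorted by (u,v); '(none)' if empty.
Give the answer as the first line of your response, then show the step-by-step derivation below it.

0-1(w=3) 0-3(w=6) 0-4(w=12)

step 1: add edge 0-1 (w=3); MST = {0-1(w=3)}
step 2: add edge 0-3 (w=6); MST = {0-1(w=3) 0-3(w=6)}
step 3: add edge 0-4 (w=12); MST = {0-1(w=3) 0-3(w=6) 0-4(w=12)}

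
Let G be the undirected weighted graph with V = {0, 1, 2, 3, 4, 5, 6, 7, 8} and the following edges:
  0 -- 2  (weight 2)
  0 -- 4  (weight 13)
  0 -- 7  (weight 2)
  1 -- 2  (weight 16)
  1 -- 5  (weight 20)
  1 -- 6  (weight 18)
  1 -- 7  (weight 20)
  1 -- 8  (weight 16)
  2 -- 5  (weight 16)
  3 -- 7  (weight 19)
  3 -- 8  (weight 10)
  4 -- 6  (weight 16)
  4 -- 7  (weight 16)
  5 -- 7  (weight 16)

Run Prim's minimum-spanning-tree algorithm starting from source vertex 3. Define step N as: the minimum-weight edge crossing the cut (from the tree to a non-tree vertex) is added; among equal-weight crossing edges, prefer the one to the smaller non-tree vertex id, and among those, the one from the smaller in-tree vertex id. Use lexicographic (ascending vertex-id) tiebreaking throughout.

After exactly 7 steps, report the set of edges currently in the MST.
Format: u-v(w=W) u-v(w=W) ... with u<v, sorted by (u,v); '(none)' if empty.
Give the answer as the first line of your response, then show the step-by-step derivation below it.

0-2(w=2) 0-4(w=13) 0-7(w=2) 1-2(w=16) 1-8(w=16) 2-5(w=16) 3-8(w=10)

step 1: add edge 3-8 (w=10); MST = {3-8(w=10)}
step 2: add edge 1-8 (w=16); MST = {1-8(w=16) 3-8(w=10)}
step 3: add edge 1-2 (w=16); MST = {1-2(w=16) 1-8(w=16) 3-8(w=10)}
step 4: add edge 0-2 (w=2); MST = {0-2(w=2) 1-2(w=16) 1-8(w=16) 3-8(w=10)}
step 5: add edge 0-7 (w=2); MST = {0-2(w=2) 0-7(w=2) 1-2(w=16) 1-8(w=16) 3-8(w=10)}
step 6: add edge 0-4 (w=13); MST = {0-2(w=2) 0-4(w=13) 0-7(w=2) 1-2(w=16) 1-8(w=16) 3-8(w=10)}
step 7: add edge 2-5 (w=16); MST = {0-2(w=2) 0-4(w=13) 0-7(w=2) 1-2(w=16) 1-8(w=16) 2-5(w=16) 3-8(w=10)}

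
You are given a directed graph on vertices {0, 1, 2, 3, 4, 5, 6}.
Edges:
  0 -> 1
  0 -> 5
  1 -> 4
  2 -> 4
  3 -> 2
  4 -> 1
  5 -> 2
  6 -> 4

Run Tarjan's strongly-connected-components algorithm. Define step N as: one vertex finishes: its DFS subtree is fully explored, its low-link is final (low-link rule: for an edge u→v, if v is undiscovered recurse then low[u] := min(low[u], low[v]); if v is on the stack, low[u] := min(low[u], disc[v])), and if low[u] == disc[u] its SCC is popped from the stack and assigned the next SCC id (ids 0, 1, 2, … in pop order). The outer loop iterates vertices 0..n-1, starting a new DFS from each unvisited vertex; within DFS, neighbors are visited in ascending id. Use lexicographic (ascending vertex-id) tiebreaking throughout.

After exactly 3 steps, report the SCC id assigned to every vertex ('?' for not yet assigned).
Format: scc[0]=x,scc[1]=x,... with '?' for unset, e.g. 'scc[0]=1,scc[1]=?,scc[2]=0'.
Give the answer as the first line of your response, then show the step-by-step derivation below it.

scc[0]=?,scc[1]=0,scc[2]=1,scc[3]=?,scc[4]=0,scc[5]=?,scc[6]=?

step 1: low=(low[0]=0,low[1]=1,low[2]=?,low[3]=?,low[4]=1,low[5]=?,low[6]=?); scc=(scc[0]=?,scc[1]=?,scc[2]=?,scc[3]=?,scc[4]=?,scc[5]=?,scc[6]=?)
step 2: low=(low[0]=0,low[1]=1,low[2]=?,low[3]=?,low[4]=1,low[5]=?,low[6]=?); scc=(scc[0]=?,scc[1]=0,scc[2]=?,scc[3]=?,scc[4]=0,scc[5]=?,scc[6]=?)
step 3: low=(low[0]=0,low[1]=1,low[2]=4,low[3]=?,low[4]=1,low[5]=3,low[6]=?); scc=(scc[0]=?,scc[1]=0,scc[2]=1,scc[3]=?,scc[4]=0,scc[5]=?,scc[6]=?)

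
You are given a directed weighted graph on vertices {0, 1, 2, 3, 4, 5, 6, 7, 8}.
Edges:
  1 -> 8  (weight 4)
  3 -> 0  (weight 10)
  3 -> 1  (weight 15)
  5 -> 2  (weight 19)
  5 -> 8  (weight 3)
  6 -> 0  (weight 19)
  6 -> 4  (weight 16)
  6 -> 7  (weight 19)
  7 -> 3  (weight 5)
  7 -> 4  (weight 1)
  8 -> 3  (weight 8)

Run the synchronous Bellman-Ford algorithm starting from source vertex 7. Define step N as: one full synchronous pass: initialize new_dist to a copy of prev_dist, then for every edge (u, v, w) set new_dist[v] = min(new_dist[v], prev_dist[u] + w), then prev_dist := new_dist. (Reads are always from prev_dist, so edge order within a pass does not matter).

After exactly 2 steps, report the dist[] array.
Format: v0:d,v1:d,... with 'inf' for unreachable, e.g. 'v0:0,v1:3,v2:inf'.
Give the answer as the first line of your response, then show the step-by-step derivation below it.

v0:15,v1:20,v2:inf,v3:5,v4:1,v5:inf,v6:inf,v7:0,v8:inf

step 1: dist = v0:inf,v1:inf,v2:inf,v3:5,v4:1,v5:inf,v6:inf,v7:0,v8:inf
step 2: dist = v0:15,v1:20,v2:inf,v3:5,v4:1,v5:inf,v6:inf,v7:0,v8:inf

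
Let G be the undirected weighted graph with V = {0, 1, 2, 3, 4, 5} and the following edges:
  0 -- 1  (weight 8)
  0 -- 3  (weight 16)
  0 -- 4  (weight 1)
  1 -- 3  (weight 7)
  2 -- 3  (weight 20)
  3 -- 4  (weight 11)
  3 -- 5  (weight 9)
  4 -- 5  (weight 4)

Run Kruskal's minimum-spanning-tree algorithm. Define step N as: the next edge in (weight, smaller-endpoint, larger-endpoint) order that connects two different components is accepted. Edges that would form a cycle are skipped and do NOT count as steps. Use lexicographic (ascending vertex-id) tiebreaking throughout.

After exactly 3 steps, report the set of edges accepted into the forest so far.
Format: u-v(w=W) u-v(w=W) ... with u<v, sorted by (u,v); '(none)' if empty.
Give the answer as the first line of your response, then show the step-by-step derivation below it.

0-4(w=1) 1-3(w=7) 4-5(w=4)

step 1: add edge 0-4 (w=1); MST = {0-4(w=1)}
step 2: add edge 4-5 (w=4); MST = {0-4(w=1) 4-5(w=4)}
step 3: add edge 1-3 (w=7); MST = {0-4(w=1) 1-3(w=7) 4-5(w=4)}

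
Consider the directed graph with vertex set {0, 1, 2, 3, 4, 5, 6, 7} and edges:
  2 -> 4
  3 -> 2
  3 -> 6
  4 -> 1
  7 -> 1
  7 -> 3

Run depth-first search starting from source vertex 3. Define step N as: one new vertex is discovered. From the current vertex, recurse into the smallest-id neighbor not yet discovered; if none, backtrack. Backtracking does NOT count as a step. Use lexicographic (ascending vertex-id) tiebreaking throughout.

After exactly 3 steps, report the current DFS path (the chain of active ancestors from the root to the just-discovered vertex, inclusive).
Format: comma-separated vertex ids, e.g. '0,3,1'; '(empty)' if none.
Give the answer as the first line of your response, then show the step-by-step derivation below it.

3,2,4

step 1: discover 3; path=3; order=3
step 2: discover 2; path=3>2; order=3,2
step 3: discover 4; path=3>2>4; order=3,2,4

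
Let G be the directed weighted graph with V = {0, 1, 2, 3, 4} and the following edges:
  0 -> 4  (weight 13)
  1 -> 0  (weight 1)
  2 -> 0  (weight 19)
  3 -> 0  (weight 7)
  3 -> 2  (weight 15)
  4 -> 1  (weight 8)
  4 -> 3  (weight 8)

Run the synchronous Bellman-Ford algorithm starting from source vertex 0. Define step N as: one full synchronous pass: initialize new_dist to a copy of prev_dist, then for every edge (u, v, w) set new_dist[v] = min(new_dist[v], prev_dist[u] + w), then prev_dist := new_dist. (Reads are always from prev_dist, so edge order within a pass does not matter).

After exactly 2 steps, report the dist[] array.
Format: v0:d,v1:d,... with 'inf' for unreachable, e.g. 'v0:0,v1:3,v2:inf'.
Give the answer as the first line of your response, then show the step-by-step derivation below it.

v0:0,v1:21,v2:inf,v3:21,v4:13

step 1: dist = v0:0,v1:inf,v2:inf,v3:inf,v4:13
step 2: dist = v0:0,v1:21,v2:inf,v3:21,v4:13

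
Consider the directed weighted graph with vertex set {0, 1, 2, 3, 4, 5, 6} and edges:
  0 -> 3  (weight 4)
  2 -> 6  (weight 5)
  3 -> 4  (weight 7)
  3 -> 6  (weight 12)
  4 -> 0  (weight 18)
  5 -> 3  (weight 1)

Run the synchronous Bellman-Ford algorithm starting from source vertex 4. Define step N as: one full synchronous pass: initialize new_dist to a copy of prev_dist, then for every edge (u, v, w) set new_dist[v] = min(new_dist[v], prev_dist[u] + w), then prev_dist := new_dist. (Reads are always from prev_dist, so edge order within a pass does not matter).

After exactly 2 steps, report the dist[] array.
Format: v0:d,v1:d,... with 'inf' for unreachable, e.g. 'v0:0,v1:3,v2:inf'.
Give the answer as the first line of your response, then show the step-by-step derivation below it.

v0:18,v1:inf,v2:inf,v3:22,v4:0,v5:inf,v6:inf

step 1: dist = v0:18,v1:inf,v2:inf,v3:inf,v4:0,v5:inf,v6:inf
step 2: dist = v0:18,v1:inf,v2:inf,v3:22,v4:0,v5:inf,v6:inf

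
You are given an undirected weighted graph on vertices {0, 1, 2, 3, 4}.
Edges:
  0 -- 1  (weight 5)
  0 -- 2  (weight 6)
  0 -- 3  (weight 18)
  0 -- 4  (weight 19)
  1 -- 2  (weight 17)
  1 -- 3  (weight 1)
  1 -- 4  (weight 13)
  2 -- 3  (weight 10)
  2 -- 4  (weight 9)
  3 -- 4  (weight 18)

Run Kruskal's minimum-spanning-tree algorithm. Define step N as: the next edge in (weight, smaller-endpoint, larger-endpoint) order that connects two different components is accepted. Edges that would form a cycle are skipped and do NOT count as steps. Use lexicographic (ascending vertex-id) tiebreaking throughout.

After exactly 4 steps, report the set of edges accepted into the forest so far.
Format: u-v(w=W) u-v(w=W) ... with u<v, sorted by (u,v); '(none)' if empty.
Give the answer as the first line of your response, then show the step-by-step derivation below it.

0-1(w=5) 0-2(w=6) 1-3(w=1) 2-4(w=9)

step 1: add edge 1-3 (w=1); MST = {1-3(w=1)}
step 2: add edge 0-1 (w=5); MST = {0-1(w=5) 1-3(w=1)}
step 3: add edge 0-2 (w=6); MST = {0-1(w=5) 0-2(w=6) 1-3(w=1)}
step 4: add edge 2-4 (w=9); MST = {0-1(w=5) 0-2(w=6) 1-3(w=1) 2-4(w=9)}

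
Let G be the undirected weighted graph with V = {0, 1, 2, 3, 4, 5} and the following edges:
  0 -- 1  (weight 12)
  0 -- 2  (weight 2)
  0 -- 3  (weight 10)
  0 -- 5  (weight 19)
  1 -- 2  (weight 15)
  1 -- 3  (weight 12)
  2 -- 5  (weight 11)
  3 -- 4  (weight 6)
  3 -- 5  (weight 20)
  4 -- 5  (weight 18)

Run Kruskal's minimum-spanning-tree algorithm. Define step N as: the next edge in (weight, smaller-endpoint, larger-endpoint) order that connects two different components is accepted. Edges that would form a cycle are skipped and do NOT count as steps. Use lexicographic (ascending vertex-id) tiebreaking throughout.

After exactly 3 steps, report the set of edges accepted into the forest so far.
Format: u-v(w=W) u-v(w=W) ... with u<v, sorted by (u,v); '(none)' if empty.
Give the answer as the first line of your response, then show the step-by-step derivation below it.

0-2(w=2) 0-3(w=10) 3-4(w=6)

step 1: add edge 0-2 (w=2); MST = {0-2(w=2)}
step 2: add edge 3-4 (w=6); MST = {0-2(w=2) 3-4(w=6)}
step 3: add edge 0-3 (w=10); MST = {0-2(w=2) 0-3(w=10) 3-4(w=6)}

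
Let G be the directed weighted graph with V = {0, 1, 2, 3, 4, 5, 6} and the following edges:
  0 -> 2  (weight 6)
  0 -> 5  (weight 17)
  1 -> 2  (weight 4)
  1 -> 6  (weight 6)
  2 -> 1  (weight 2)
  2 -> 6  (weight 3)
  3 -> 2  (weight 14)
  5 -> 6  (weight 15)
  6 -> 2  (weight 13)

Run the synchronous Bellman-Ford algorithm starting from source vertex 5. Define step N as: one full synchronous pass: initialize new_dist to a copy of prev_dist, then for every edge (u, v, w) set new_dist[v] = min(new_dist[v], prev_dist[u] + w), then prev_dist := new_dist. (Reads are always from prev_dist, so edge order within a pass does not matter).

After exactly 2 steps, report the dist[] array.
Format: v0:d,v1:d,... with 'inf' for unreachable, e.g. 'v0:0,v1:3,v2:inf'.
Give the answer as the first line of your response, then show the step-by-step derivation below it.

v0:inf,v1:inf,v2:28,v3:inf,v4:inf,v5:0,v6:15

step 1: dist = v0:inf,v1:inf,v2:inf,v3:inf,v4:inf,v5:0,v6:15
step 2: dist = v0:inf,v1:inf,v2:28,v3:inf,v4:inf,v5:0,v6:15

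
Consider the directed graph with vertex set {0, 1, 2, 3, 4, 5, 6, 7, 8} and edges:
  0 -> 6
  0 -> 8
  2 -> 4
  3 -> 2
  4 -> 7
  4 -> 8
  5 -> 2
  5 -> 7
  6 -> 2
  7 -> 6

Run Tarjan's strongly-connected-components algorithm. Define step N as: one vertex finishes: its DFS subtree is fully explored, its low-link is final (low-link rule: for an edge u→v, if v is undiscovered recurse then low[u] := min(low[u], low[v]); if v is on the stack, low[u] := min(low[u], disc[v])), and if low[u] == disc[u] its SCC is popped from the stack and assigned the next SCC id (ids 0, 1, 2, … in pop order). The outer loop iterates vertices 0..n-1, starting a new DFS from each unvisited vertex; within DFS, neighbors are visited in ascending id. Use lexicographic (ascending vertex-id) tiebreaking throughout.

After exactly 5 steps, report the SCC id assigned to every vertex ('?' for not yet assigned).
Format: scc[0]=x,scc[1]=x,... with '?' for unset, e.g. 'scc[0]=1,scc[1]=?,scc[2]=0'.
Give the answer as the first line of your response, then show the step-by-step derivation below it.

scc[0]=?,scc[1]=?,scc[2]=1,scc[3]=?,scc[4]=1,scc[5]=?,scc[6]=1,scc[7]=1,scc[8]=0

step 1: low=(low[0]=0,low[1]=?,low[2]=2,low[3]=?,low[4]=3,low[5]=?,low[6]=1,low[7]=1,low[8]=?); scc=(scc[0]=?,scc[1]=?,scc[2]=?,scc[3]=?,scc[4]=?,scc[5]=?,scc[6]=?,scc[7]=?,scc[8]=?)
step 2: low=(low[0]=0,low[1]=?,low[2]=2,low[3]=?,low[4]=1,low[5]=?,low[6]=1,low[7]=1,low[8]=5); scc=(scc[0]=?,scc[1]=?,scc[2]=?,scc[3]=?,scc[4]=?,scc[5]=?,scc[6]=?,scc[7]=?,scc[8]=0)
step 3: low=(low[0]=0,low[1]=?,low[2]=2,low[3]=?,low[4]=1,low[5]=?,low[6]=1,low[7]=1,low[8]=5); scc=(scc[0]=?,scc[1]=?,scc[2]=?,scc[3]=?,scc[4]=?,scc[5]=?,scc[6]=?,scc[7]=?,scc[8]=0)
step 4: low=(low[0]=0,low[1]=?,low[2]=1,low[3]=?,low[4]=1,low[5]=?,low[6]=1,low[7]=1,low[8]=5); scc=(scc[0]=?,scc[1]=?,scc[2]=?,scc[3]=?,scc[4]=?,scc[5]=?,scc[6]=?,scc[7]=?,scc[8]=0)
step 5: low=(low[0]=0,low[1]=?,low[2]=1,low[3]=?,low[4]=1,low[5]=?,low[6]=1,low[7]=1,low[8]=5); scc=(scc[0]=?,scc[1]=?,scc[2]=1,scc[3]=?,scc[4]=1,scc[5]=?,scc[6]=1,scc[7]=1,scc[8]=0)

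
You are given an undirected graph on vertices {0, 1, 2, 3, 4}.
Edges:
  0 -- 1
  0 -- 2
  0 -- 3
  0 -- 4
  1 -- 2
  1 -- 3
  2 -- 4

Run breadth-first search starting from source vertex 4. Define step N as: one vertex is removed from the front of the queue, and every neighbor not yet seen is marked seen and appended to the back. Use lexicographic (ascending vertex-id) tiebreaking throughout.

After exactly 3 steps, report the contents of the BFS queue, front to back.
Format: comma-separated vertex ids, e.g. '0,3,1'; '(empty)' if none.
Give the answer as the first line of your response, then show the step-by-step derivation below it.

1,3

step 1: dequeue 4; queue=[0,2]; order=4
step 2: dequeue 0; queue=[2,1,3]; order=4,0
step 3: dequeue 2; queue=[1,3]; order=4,0,2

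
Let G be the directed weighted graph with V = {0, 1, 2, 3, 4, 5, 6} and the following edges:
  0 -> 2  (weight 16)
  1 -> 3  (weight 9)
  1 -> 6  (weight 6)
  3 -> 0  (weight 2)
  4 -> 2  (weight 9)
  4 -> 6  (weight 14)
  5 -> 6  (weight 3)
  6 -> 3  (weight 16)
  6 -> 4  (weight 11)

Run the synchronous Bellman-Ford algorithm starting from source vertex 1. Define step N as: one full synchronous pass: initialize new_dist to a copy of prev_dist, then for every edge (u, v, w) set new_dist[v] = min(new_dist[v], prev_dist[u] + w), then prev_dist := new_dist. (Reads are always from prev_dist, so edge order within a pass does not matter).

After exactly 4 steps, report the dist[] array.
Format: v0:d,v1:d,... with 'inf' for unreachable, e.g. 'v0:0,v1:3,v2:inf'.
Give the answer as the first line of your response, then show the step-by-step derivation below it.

v0:11,v1:0,v2:26,v3:9,v4:17,v5:inf,v6:6

step 1: dist = v0:inf,v1:0,v2:inf,v3:9,v4:inf,v5:inf,v6:6
step 2: dist = v0:11,v1:0,v2:inf,v3:9,v4:17,v5:inf,v6:6
step 3: dist = v0:11,v1:0,v2:26,v3:9,v4:17,v5:inf,v6:6
step 4: dist = v0:11,v1:0,v2:26,v3:9,v4:17,v5:inf,v6:6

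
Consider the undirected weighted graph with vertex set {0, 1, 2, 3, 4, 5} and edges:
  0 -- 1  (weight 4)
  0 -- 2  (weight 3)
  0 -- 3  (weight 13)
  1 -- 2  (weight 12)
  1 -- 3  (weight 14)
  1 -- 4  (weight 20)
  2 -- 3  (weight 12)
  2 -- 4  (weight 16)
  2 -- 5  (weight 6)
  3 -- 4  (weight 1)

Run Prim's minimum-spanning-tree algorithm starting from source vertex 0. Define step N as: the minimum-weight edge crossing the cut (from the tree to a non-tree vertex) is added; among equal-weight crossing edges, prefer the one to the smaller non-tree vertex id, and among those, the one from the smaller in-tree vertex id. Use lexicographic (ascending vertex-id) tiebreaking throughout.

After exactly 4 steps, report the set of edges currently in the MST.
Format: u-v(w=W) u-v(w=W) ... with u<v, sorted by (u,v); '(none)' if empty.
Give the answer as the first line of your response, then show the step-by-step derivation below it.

0-1(w=4) 0-2(w=3) 2-3(w=12) 2-5(w=6)

step 1: add edge 0-2 (w=3); MST = {0-2(w=3)}
step 2: add edge 0-1 (w=4); MST = {0-1(w=4) 0-2(w=3)}
step 3: add edge 2-5 (w=6); MST = {0-1(w=4) 0-2(w=3) 2-5(w=6)}
step 4: add edge 2-3 (w=12); MST = {0-1(w=4) 0-2(w=3) 2-3(w=12) 2-5(w=6)}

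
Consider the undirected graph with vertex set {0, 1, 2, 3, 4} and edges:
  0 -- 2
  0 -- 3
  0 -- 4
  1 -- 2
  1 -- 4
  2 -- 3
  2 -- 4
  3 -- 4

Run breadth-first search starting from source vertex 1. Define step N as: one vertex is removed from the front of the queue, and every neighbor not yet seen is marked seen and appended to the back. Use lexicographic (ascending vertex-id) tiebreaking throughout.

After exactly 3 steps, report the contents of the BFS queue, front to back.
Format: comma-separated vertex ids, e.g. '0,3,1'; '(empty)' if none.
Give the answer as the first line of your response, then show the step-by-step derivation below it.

0,3

step 1: dequeue 1; queue=[2,4]; order=1
step 2: dequeue 2; queue=[4,0,3]; order=1,2
step 3: dequeue 4; queue=[0,3]; order=1,2,4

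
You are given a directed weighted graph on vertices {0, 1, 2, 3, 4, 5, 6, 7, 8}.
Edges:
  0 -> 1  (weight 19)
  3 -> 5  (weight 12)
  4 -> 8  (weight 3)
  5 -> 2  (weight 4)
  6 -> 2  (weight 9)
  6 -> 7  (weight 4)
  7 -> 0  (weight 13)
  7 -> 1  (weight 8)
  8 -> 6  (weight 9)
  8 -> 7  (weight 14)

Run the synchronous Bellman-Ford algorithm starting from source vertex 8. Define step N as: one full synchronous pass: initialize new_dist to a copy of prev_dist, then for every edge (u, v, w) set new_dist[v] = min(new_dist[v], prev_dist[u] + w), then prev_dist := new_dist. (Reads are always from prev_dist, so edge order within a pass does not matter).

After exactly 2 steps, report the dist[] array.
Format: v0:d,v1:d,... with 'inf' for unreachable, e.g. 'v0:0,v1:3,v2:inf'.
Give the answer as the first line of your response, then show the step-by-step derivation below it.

v0:27,v1:22,v2:18,v3:inf,v4:inf,v5:inf,v6:9,v7:13,v8:0

step 1: dist = v0:inf,v1:inf,v2:inf,v3:inf,v4:inf,v5:inf,v6:9,v7:14,v8:0
step 2: dist = v0:27,v1:22,v2:18,v3:inf,v4:inf,v5:inf,v6:9,v7:13,v8:0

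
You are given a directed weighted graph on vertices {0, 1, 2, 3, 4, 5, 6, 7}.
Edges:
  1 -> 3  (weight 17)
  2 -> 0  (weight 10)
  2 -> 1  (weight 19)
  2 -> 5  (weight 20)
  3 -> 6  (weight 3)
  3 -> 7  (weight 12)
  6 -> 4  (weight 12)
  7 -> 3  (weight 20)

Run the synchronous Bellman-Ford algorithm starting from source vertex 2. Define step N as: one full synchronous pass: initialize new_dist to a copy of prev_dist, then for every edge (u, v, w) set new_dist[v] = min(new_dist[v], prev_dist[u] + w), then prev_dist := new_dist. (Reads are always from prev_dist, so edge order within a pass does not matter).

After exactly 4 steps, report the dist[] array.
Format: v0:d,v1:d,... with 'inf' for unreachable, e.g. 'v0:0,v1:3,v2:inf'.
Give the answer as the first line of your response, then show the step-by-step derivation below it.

v0:10,v1:19,v2:0,v3:36,v4:51,v5:20,v6:39,v7:48

step 1: dist = v0:10,v1:19,v2:0,v3:inf,v4:inf,v5:20,v6:inf,v7:inf
step 2: dist = v0:10,v1:19,v2:0,v3:36,v4:inf,v5:20,v6:inf,v7:inf
step 3: dist = v0:10,v1:19,v2:0,v3:36,v4:inf,v5:20,v6:39,v7:48
step 4: dist = v0:10,v1:19,v2:0,v3:36,v4:51,v5:20,v6:39,v7:48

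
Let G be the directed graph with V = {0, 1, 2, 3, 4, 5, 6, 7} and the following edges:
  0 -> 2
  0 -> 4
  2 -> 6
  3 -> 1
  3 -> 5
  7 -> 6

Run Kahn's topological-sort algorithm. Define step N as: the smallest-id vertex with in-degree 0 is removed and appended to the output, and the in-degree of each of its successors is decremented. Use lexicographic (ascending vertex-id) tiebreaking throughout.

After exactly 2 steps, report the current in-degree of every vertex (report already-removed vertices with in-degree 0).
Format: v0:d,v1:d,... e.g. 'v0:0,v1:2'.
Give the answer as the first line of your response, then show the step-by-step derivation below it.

v0:0,v1:1,v2:0,v3:0,v4:0,v5:1,v6:1,v7:0

step 1: output 0; order=[0]; indeg=(0,1,0,0,0,1,2,0)
step 2: output 2; order=[0,2]; indeg=(0,1,0,0,0,1,1,0)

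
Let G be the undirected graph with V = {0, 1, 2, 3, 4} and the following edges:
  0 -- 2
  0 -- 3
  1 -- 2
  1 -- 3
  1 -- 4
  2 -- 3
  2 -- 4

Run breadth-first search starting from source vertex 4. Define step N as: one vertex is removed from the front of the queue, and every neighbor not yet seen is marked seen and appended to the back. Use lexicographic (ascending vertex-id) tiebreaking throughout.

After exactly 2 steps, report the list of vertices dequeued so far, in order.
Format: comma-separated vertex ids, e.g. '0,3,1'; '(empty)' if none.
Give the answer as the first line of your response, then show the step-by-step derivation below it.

4,1

step 1: dequeue 4; queue=[1,2]; order=4
step 2: dequeue 1; queue=[2,3]; order=4,1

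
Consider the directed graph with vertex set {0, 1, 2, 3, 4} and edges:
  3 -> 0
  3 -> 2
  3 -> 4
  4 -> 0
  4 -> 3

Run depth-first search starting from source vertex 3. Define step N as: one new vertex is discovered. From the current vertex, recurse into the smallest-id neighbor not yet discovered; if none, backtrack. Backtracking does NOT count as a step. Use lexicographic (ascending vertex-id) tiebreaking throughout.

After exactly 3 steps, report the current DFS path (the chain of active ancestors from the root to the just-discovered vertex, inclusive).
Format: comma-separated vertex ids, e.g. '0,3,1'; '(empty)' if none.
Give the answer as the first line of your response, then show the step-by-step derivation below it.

3,2

step 1: discover 3; path=3; order=3
step 2: discover 0; path=3>0; order=3,0
step 3: discover 2; path=3>2; order=3,0,2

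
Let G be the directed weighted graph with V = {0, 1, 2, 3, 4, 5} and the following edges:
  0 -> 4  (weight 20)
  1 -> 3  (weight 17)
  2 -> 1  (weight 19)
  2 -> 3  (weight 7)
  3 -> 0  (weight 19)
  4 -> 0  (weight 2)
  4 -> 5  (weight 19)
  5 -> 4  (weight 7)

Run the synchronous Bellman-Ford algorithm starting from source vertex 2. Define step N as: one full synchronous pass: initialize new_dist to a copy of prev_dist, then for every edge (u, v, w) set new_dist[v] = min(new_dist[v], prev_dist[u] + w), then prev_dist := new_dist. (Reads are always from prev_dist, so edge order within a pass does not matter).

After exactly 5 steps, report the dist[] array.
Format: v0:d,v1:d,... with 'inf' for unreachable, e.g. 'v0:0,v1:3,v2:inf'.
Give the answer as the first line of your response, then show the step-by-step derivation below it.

v0:26,v1:19,v2:0,v3:7,v4:46,v5:65

step 1: dist = v0:inf,v1:19,v2:0,v3:7,v4:inf,v5:inf
step 2: dist = v0:26,v1:19,v2:0,v3:7,v4:inf,v5:inf
step 3: dist = v0:26,v1:19,v2:0,v3:7,v4:46,v5:inf
step 4: dist = v0:26,v1:19,v2:0,v3:7,v4:46,v5:65
step 5: dist = v0:26,v1:19,v2:0,v3:7,v4:46,v5:65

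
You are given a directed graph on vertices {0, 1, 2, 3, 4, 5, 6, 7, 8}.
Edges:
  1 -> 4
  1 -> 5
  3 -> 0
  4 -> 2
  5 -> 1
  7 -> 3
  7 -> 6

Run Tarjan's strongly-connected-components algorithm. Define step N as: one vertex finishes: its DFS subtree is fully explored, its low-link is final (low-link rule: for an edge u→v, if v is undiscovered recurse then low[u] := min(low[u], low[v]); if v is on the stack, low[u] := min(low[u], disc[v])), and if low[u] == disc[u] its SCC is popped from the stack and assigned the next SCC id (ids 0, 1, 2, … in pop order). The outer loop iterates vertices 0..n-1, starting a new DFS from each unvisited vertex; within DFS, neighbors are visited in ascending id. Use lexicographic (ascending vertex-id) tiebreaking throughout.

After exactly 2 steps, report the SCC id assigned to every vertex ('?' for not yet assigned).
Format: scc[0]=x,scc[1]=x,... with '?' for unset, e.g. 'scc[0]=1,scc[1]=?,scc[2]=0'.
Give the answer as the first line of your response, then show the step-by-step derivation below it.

scc[0]=0,scc[1]=?,scc[2]=1,scc[3]=?,scc[4]=?,scc[5]=?,scc[6]=?,scc[7]=?,scc[8]=?

step 1: low=(low[0]=0,low[1]=?,low[2]=?,low[3]=?,low[4]=?,low[5]=?,low[6]=?,low[7]=?,low[8]=?); scc=(scc[0]=0,scc[1]=?,scc[2]=?,scc[3]=?,scc[4]=?,scc[5]=?,scc[6]=?,scc[7]=?,scc[8]=?)
step 2: low=(low[0]=0,low[1]=1,low[2]=3,low[3]=?,low[4]=2,low[5]=?,low[6]=?,low[7]=?,low[8]=?); scc=(scc[0]=0,scc[1]=?,scc[2]=1,scc[3]=?,scc[4]=?,scc[5]=?,scc[6]=?,scc[7]=?,scc[8]=?)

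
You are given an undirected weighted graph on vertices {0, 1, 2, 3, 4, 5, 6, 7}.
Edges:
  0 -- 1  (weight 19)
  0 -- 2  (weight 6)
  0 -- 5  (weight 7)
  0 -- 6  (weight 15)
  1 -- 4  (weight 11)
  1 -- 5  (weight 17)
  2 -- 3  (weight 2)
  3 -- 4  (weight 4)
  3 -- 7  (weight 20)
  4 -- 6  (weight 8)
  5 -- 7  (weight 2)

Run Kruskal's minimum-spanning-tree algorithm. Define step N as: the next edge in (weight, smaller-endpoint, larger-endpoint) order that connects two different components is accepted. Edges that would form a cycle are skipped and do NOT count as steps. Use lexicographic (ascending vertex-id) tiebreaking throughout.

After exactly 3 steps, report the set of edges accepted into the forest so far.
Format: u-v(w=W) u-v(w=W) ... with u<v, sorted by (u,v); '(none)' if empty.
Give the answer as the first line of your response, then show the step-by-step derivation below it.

2-3(w=2) 3-4(w=4) 5-7(w=2)

step 1: add edge 2-3 (w=2); MST = {2-3(w=2)}
step 2: add edge 5-7 (w=2); MST = {2-3(w=2) 5-7(w=2)}
step 3: add edge 3-4 (w=4); MST = {2-3(w=2) 3-4(w=4) 5-7(w=2)}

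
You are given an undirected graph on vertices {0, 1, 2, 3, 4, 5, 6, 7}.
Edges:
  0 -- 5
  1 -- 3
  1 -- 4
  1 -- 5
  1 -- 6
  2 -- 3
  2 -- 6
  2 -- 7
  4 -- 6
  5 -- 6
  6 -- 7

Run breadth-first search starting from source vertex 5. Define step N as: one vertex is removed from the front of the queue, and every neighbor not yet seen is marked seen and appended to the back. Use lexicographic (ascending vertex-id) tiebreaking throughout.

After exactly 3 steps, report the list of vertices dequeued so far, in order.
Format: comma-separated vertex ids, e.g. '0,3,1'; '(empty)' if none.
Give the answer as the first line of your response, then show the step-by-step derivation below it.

5,0,1

step 1: dequeue 5; queue=[0,1,6]; order=5
step 2: dequeue 0; queue=[1,6]; order=5,0
step 3: dequeue 1; queue=[6,3,4]; order=5,0,1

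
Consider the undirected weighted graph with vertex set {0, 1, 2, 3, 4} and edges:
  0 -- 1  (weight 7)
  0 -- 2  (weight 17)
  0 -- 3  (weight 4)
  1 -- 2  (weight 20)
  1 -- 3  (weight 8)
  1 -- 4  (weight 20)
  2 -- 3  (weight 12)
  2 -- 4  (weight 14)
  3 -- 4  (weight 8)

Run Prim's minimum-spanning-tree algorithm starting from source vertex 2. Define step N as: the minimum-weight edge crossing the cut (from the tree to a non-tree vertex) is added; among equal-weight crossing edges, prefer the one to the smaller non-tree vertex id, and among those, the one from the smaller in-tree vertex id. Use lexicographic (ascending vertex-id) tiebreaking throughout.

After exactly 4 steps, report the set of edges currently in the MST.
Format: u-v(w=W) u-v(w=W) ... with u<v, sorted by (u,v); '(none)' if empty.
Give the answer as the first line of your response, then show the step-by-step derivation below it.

0-1(w=7) 0-3(w=4) 2-3(w=12) 3-4(w=8)

step 1: add edge 2-3 (w=12); MST = {2-3(w=12)}
step 2: add edge 0-3 (w=4); MST = {0-3(w=4) 2-3(w=12)}
step 3: add edge 0-1 (w=7); MST = {0-1(w=7) 0-3(w=4) 2-3(w=12)}
step 4: add edge 3-4 (w=8); MST = {0-1(w=7) 0-3(w=4) 2-3(w=12) 3-4(w=8)}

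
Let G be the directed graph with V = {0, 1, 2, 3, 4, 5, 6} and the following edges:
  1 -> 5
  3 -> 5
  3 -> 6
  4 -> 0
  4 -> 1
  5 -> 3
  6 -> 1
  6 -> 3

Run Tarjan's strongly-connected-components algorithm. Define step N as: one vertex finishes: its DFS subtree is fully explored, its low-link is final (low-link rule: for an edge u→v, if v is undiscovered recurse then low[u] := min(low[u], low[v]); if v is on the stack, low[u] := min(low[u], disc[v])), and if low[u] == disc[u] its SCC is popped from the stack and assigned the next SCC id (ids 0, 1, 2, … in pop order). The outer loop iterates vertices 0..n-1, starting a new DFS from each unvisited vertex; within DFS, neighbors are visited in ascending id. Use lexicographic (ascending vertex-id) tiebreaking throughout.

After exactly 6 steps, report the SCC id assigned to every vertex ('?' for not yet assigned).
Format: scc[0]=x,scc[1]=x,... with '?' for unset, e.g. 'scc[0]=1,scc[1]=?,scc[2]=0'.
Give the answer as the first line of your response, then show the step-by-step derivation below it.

scc[0]=0,scc[1]=1,scc[2]=2,scc[3]=1,scc[4]=?,scc[5]=1,scc[6]=1

step 1: low=(low[0]=0,low[1]=?,low[2]=?,low[3]=?,low[4]=?,low[5]=?,low[6]=?); scc=(scc[0]=0,scc[1]=?,scc[2]=?,scc[3]=?,scc[4]=?,scc[5]=?,scc[6]=?)
step 2: low=(low[0]=0,low[1]=1,low[2]=?,low[3]=2,low[4]=?,low[5]=2,low[6]=1); scc=(scc[0]=0,scc[1]=?,scc[2]=?,scc[3]=?,scc[4]=?,scc[5]=?,scc[6]=?)
step 3: low=(low[0]=0,low[1]=1,low[2]=?,low[3]=1,low[4]=?,low[5]=2,low[6]=1); scc=(scc[0]=0,scc[1]=?,scc[2]=?,scc[3]=?,scc[4]=?,scc[5]=?,scc[6]=?)
step 4: low=(low[0]=0,low[1]=1,low[2]=?,low[3]=1,low[4]=?,low[5]=1,low[6]=1); scc=(scc[0]=0,scc[1]=?,scc[2]=?,scc[3]=?,scc[4]=?,scc[5]=?,scc[6]=?)
step 5: low=(low[0]=0,low[1]=1,low[2]=?,low[3]=1,low[4]=?,low[5]=1,low[6]=1); scc=(scc[0]=0,scc[1]=1,scc[2]=?,scc[3]=1,scc[4]=?,scc[5]=1,scc[6]=1)
step 6: low=(low[0]=0,low[1]=1,low[2]=5,low[3]=1,low[4]=?,low[5]=1,low[6]=1); scc=(scc[0]=0,scc[1]=1,scc[2]=2,scc[3]=1,scc[4]=?,scc[5]=1,scc[6]=1)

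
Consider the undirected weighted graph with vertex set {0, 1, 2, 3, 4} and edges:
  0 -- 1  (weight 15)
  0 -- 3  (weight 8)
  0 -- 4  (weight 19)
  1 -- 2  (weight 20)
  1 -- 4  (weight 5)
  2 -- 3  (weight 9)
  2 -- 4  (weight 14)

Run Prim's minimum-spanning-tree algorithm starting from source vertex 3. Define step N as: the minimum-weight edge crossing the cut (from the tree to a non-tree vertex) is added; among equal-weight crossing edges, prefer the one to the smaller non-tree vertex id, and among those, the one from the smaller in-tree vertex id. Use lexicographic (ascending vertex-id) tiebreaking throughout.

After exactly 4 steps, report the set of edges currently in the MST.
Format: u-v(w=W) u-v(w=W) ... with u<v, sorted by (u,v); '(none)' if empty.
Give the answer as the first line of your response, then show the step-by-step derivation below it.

0-3(w=8) 1-4(w=5) 2-3(w=9) 2-4(w=14)

step 1: add edge 0-3 (w=8); MST = {0-3(w=8)}
step 2: add edge 2-3 (w=9); MST = {0-3(w=8) 2-3(w=9)}
step 3: add edge 2-4 (w=14); MST = {0-3(w=8) 2-3(w=9) 2-4(w=14)}
step 4: add edge 1-4 (w=5); MST = {0-3(w=8) 1-4(w=5) 2-3(w=9) 2-4(w=14)}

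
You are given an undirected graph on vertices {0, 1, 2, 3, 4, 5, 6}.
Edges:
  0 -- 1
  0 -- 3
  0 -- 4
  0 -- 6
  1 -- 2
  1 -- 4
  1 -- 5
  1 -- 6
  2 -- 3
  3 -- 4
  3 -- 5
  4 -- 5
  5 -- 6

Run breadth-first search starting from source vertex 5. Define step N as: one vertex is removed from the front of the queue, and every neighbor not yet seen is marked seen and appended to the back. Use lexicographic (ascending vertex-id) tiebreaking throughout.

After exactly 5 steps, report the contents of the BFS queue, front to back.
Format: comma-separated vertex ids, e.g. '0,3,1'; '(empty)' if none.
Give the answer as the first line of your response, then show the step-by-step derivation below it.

0,2

step 1: dequeue 5; queue=[1,3,4,6]; order=5
step 2: dequeue 1; queue=[3,4,6,0,2]; order=5,1
step 3: dequeue 3; queue=[4,6,0,2]; order=5,1,3
step 4: dequeue 4; queue=[6,0,2]; order=5,1,3,4
step 5: dequeue 6; queue=[0,2]; order=5,1,3,4,6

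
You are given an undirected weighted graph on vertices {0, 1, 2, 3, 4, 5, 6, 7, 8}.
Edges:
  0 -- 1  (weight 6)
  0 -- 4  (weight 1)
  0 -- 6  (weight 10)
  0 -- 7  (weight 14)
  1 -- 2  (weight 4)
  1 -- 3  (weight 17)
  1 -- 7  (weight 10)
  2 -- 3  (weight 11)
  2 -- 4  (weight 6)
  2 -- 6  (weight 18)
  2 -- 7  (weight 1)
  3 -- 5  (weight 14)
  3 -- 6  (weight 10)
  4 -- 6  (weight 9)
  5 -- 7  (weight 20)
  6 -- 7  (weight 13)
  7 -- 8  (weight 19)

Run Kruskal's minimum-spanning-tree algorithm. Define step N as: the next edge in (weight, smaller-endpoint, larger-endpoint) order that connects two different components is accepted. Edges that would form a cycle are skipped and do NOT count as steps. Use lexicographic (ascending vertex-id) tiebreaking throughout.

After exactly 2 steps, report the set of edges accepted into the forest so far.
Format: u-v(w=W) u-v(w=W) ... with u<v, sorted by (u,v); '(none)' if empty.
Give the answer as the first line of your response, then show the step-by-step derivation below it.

0-4(w=1) 2-7(w=1)

step 1: add edge 0-4 (w=1); MST = {0-4(w=1)}
step 2: add edge 2-7 (w=1); MST = {0-4(w=1) 2-7(w=1)}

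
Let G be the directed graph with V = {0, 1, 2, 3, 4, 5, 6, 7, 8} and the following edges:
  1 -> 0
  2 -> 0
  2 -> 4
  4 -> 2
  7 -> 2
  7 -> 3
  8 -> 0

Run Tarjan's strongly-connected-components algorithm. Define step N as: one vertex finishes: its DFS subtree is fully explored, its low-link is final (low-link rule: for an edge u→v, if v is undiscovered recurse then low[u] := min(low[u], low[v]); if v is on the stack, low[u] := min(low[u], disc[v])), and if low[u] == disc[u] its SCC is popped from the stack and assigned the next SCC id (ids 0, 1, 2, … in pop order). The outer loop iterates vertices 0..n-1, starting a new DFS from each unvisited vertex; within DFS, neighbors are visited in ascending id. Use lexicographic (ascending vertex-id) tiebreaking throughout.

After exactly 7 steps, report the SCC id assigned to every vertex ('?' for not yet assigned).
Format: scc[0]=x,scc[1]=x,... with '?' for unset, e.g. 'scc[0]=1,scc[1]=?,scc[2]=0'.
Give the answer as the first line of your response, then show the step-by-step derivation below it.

scc[0]=0,scc[1]=1,scc[2]=2,scc[3]=3,scc[4]=2,scc[5]=4,scc[6]=5,scc[7]=?,scc[8]=?

step 1: low=(low[0]=0,low[1]=?,low[2]=?,low[3]=?,low[4]=?,low[5]=?,low[6]=?,low[7]=?,low[8]=?); scc=(scc[0]=0,scc[1]=?,scc[2]=?,scc[3]=?,scc[4]=?,scc[5]=?,scc[6]=?,scc[7]=?,scc[8]=?)
step 2: low=(low[0]=0,low[1]=1,low[2]=?,low[3]=?,low[4]=?,low[5]=?,low[6]=?,low[7]=?,low[8]=?); scc=(scc[0]=0,scc[1]=1,scc[2]=?,scc[3]=?,scc[4]=?,scc[5]=?,scc[6]=?,scc[7]=?,scc[8]=?)
step 3: low=(low[0]=0,low[1]=1,low[2]=2,low[3]=?,low[4]=2,low[5]=?,low[6]=?,low[7]=?,low[8]=?); scc=(scc[0]=0,scc[1]=1,scc[2]=?,scc[3]=?,scc[4]=?,scc[5]=?,scc[6]=?,scc[7]=?,scc[8]=?)
step 4: low=(low[0]=0,low[1]=1,low[2]=2,low[3]=?,low[4]=2,low[5]=?,low[6]=?,low[7]=?,low[8]=?); scc=(scc[0]=0,scc[1]=1,scc[2]=2,scc[3]=?,scc[4]=2,scc[5]=?,scc[6]=?,scc[7]=?,scc[8]=?)
step 5: low=(low[0]=0,low[1]=1,low[2]=2,low[3]=4,low[4]=2,low[5]=?,low[6]=?,low[7]=?,low[8]=?); scc=(scc[0]=0,scc[1]=1,scc[2]=2,scc[3]=3,scc[4]=2,scc[5]=?,scc[6]=?,scc[7]=?,scc[8]=?)
step 6: low=(low[0]=0,low[1]=1,low[2]=2,low[3]=4,low[4]=2,low[5]=5,low[6]=?,low[7]=?,low[8]=?); scc=(scc[0]=0,scc[1]=1,scc[2]=2,scc[3]=3,scc[4]=2,scc[5]=4,scc[6]=?,scc[7]=?,scc[8]=?)
step 7: low=(low[0]=0,low[1]=1,low[2]=2,low[3]=4,low[4]=2,low[5]=5,low[6]=6,low[7]=?,low[8]=?); scc=(scc[0]=0,scc[1]=1,scc[2]=2,scc[3]=3,scc[4]=2,scc[5]=4,scc[6]=5,scc[7]=?,scc[8]=?)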